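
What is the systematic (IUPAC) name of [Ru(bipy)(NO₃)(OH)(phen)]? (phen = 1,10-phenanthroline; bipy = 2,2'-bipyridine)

There is no counter-ion, so the complex is neutral overall.
Ligand charges: 1×1,10-phenanthroline (neutral), 1×2,2'-bipyridine (neutral), 1×hydroxo (-1 each), 1×nitrato (-1 each); total -2. So Ru + (-2) = 0, giving Ru = +2.
Ligands are named alphabetically: bipyridine before hydroxo before nitrato before phenanthroline.

(2,2'-bipyridine)hydroxonitrato(1,10-phenanthroline)ruthenium(II)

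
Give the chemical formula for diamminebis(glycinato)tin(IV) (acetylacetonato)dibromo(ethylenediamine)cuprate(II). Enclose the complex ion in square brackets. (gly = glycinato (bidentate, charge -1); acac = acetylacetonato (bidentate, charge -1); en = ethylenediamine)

Cation [Sn…]: ligand charges -2, Sn(IV) ⇒ ion charge 2+.
Anion [Cu…]: ligand charges -3, Cu(II) ⇒ ion charge 1−.

[Sn(gly)2(NH3)2][Cu(acac)Br2(en)]2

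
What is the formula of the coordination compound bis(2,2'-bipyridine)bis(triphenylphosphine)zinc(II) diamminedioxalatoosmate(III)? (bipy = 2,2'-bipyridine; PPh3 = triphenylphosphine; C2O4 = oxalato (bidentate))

[Zn(bipy)2(PPh3)2][Os(C2O4)2(NH3)2]2

Cation [Zn…]: ligand charges 0, Zn(II) ⇒ ion charge 2+.
Anion [Os…]: ligand charges -4, Os(III) ⇒ ion charge 1−.
One 2+ cation requires 2 of the 1− anion.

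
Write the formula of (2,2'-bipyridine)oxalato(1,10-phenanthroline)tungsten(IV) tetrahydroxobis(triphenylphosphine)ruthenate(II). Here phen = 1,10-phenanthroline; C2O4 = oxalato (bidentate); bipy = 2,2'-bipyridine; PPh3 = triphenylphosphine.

[W(bipy)(C2O4)(phen)][Ru(OH)4(PPh3)2]

Cation [W…]: ligand charges -2, W(IV) ⇒ ion charge 2+.
Anion [Ru…]: ligand charges -4, Ru(II) ⇒ ion charge 2−.
One 2+ cation balances one 2− anion.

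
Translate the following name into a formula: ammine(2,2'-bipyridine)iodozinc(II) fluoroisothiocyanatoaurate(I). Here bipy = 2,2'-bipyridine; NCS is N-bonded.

Cation [Zn…]: ligand charges -1, Zn(II) ⇒ ion charge 1+.
Anion [Au…]: ligand charges -2, Au(I) ⇒ ion charge 1−.
One 1+ cation balances one 1− anion.

[Zn(bipy)I(NH3)][AuF(NCS)]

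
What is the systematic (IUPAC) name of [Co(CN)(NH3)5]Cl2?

pentaamminecyanocobalt(III) chloride

The 2 chloride counter-ions carry a total charge of -2, so each complex ion is 2+.
Ligand charges: 5×ammine (neutral), 1×cyano (-1 each); total -1. So Co + (-1) = 2+, giving Co = +3.
Ligands are named alphabetically: ammine before cyano.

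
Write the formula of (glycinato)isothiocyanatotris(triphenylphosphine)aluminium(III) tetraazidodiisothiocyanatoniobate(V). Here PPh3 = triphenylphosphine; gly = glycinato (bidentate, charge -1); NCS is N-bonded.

Cation [Al…]: ligand charges -2, Al(III) ⇒ ion charge 1+.
Anion [Nb…]: ligand charges -6, Nb(V) ⇒ ion charge 1−.

[Al(gly)(NCS)(PPh3)3][Nb(N3)4(NCS)2]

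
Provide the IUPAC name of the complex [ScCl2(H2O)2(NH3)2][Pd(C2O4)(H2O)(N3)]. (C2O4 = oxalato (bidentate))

Both ions are complex: the cation is named first with the plain metal name, the anion second with the -ate form; each ion's ligands are alphabetised independently.
Scandium is always +3 in its complexes; the cation's ligand charges sum to -2, so the complex cation is 1+.
A 1:1 salt means the anion carries the equal and opposite charge, 1−.
Anion: ligand charges sum to -3; for the ion to be 1−, Pd = +2.

diamminediaquadichloroscandium(III) aquaazidooxalatopalladate(II)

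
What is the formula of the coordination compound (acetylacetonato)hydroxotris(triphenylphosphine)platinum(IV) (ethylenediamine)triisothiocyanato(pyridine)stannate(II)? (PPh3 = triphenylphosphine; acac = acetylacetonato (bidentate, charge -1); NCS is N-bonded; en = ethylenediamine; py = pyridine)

[Pt(acac)(OH)(PPh3)3][Sn(en)(NCS)3(py)]2

Cation [Pt…]: ligand charges -2, Pt(IV) ⇒ ion charge 2+.
Anion [Sn…]: ligand charges -3, Sn(II) ⇒ ion charge 1−.
One 2+ cation requires 2 of the 1− anion.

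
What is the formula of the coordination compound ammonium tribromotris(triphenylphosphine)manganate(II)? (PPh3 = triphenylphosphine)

Ligands: 3 triphenylphosphine (PPh3, neutral), 3 bromo (Br, -1). Ligand charge sum = -3.
With Mn in oxidation state +2, the complex ion is [Mn...]^1−.
Charge balance with ammonium (+1) requires 1 complex ion per 1 ammonium.

NH4[MnBr3(PPh3)3]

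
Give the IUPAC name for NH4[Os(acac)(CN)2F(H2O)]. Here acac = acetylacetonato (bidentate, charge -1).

The 1 ammonium counter-ion carries a total charge of +1, so each complex ion is 1−.
Ligand charges: 1×acetylacetonato (-1 each), 1×fluoro (-1 each), 2×cyano (-1 each), 1×aqua (neutral); total -4. So Os + (-4) = 1−, giving Os = +3.
The complex ion is anionic, so osmium takes the -ate form osmate(III).

ammonium (acetylacetonato)aquadicyanofluoroosmate(III)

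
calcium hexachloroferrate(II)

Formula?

Ca2[FeCl6]

Ligands: 6 chloro (Cl, -1). Ligand charge sum = -6.
With Fe in oxidation state +2, the complex ion is [Fe...]^4−.
Charge balance with calcium (+2) requires 1 complex ion per 2 calcium.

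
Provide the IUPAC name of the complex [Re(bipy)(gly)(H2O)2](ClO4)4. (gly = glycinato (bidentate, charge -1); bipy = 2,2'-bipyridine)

diaqua(2,2'-bipyridine)(glycinato)rhenium(V) perchlorate

The 4 perchlorate counter-ions carry a total charge of -4, so each complex ion is 4+.
Ligand charges: 1×glycinato (-1 each), 1×2,2'-bipyridine (neutral), 2×aqua (neutral); total -1. So Re + (-1) = 4+, giving Re = +5.
Ligands are named alphabetically: aqua before bipyridine before glycinato.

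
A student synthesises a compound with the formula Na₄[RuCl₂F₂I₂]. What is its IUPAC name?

sodium dichlorodifluorodiiodoruthenate(II)

The 4 sodium counter-ions carry a total charge of +4, so each complex ion is 4−.
Ligand charges: 2×iodo (-1 each), 2×fluoro (-1 each), 2×chloro (-1 each); total -6. So Ru + (-6) = 4−, giving Ru = +2.
Ligands are named alphabetically: chloro before fluoro before iodo.
The complex ion is anionic, so ruthenium takes the -ate form ruthenate(II).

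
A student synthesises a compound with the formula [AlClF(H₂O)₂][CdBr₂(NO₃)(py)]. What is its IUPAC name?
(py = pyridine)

diaquachlorofluoroaluminium(III) dibromonitrato(pyridine)cadmate(II)

Both ions are complex: the cation is named first with the plain metal name, the anion second with the -ate form; each ion's ligands are alphabetised independently.
Aluminium is always +3 in its complexes; the cation's ligand charges sum to -2, so the complex cation is 1+.
A 1:1 salt means the anion carries the equal and opposite charge, 1−.
Anion: ligand charges sum to -3; for the ion to be 1−, Cd = +2.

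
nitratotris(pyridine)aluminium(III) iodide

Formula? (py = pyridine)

[Al(NO3)(py)3]I2

Ligands: 1 nitrato (NO3, -1), 3 pyridine (py, neutral). Ligand charge sum = -1.
With Al in oxidation state +3, the complex ion is [Al...]^2+.
Charge balance with iodide (-1) requires 1 complex ion per 2 iodide.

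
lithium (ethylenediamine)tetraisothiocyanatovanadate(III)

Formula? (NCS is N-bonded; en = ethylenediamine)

Li[V(en)(NCS)4]

Ligands: 4 isothiocyanato (NCS, -1), 1 ethylenediamine (en, neutral). Ligand charge sum = -4.
With V in oxidation state +3, the complex ion is [V...]^1−.
Charge balance with lithium (+1) requires 1 complex ion per 1 lithium.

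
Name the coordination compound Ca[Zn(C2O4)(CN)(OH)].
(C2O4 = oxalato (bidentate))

The 1 calcium counter-ion carries a total charge of +2, so each complex ion is 2−.
Ligand charges: 1×cyano (-1 each), 1×hydroxo (-1 each), 1×oxalato (-2 each); total -4. So Zn + (-4) = 2−, giving Zn = +2.
Ligands are named alphabetically: cyano before hydroxo before oxalato.
The complex ion is anionic, so zinc takes the -ate form zincate(II).

calcium cyanohydroxooxalatozincate(II)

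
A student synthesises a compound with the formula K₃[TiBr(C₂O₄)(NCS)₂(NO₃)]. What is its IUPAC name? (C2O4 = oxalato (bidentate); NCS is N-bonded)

potassium bromodiisothiocyanatonitratooxalatotitanate(III)

The 3 potassium counter-ions carry a total charge of +3, so each complex ion is 3−.
Ligand charges: 1×bromo (-1 each), 1×oxalato (-2 each), 1×nitrato (-1 each), 2×isothiocyanato (-1 each); total -6. So Ti + (-6) = 3−, giving Ti = +3.
The complex ion is anionic, so titanium takes the -ate form titanate(III).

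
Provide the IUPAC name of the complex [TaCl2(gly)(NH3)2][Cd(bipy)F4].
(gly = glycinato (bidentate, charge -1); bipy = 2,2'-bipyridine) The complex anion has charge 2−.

diamminedichloro(glycinato)tantalum(V) (2,2'-bipyridine)tetrafluorocadmate(II)

The complex anion is given as 2−; its ligand charges sum to -4, so Cd = +2.
A 1:1 salt means the cation carries the equal and opposite charge, 2+.
Cation: ligand charges sum to -3; for the ion to be 2+, Ta = +5.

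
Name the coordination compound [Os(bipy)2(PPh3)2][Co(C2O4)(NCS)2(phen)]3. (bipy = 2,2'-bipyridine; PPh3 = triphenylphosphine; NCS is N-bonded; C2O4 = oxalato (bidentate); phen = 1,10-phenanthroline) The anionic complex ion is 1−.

Both ions are complex: the cation is named first with the plain metal name, the anion second with the -ate form; each ion's ligands are alphabetised independently.
The complex anion is given as 1−; its ligand charges sum to -4, so Co = +3.
With 3 anions per cation, the cation must be 3×1 = 3+.
Cation: ligand charges sum to 0; for the ion to be 3+, Os = +3.

bis(2,2'-bipyridine)bis(triphenylphosphine)osmium(III) diisothiocyanatooxalato(1,10-phenanthroline)cobaltate(III)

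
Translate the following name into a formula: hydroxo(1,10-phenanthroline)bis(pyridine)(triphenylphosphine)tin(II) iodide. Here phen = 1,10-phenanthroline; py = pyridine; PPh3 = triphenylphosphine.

[Sn(OH)(phen)(PPh3)(py)2]I

Ligands: 1 hydroxo (OH, -1), 1 1,10-phenanthroline (phen, neutral), 2 pyridine (py, neutral), 1 triphenylphosphine (PPh3, neutral). Ligand charge sum = -1.
Charge balance with iodide (-1) requires 1 complex ion per 1 iodide.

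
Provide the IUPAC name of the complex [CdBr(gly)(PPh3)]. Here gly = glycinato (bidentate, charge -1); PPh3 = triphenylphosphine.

bromo(glycinato)(triphenylphosphine)cadmium(II)

There is no counter-ion, so the complex is neutral overall.
Ligand charges: 1×bromo (-1 each), 1×glycinato (-1 each), 1×triphenylphosphine (neutral); total -2. So Cd + (-2) = 0, giving Cd = +2.
Ligands are named alphabetically: bromo before glycinato before triphenylphosphine.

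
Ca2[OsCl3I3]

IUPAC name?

calcium trichlorotriiodoosmate(II)

The 2 calcium counter-ions carry a total charge of +4, so each complex ion is 4−.
Ligand charges: 3×chloro (-1 each), 3×iodo (-1 each); total -6. So Os + (-6) = 4−, giving Os = +2.
Ligands are named alphabetically: chloro before iodo.
The complex ion is anionic, so osmium takes the -ate form osmate(II).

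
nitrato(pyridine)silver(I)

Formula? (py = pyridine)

[Ag(NO3)(py)]

Ligands: 1 pyridine (py, neutral), 1 nitrato (NO3, -1). Ligand charge sum = -1.
With Ag in oxidation state +1, the complex ion is [Ag...].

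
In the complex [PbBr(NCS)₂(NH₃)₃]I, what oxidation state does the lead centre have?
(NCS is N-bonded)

+4

1 iodide outside the brackets (-1 each) → the complex ion is 1+.
Ligand charges: 1×Br = -1; 2×NCS = -2; 3×NH3 neutral; sum -3.
Pb + (-3) = 1+ ⇒ Pb is +4.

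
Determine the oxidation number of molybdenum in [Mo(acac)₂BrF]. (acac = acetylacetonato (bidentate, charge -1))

+4

No counter-ion: the bracketed complex is neutral.
Ligand charges: 2×acac = -2; 1×F = -1; 1×Br = -1; sum -4.
Mo + (-4) = 0 ⇒ Mo is +4.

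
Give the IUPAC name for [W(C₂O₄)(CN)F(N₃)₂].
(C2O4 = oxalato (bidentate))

diazidocyanofluorooxalatotungsten(VI)

There is no counter-ion, so the complex is neutral overall.
Ligand charges: 1×cyano (-1 each), 2×azido (-1 each), 1×fluoro (-1 each), 1×oxalato (-2 each); total -6. So W + (-6) = 0, giving W = +6.
Ligands are named alphabetically: azido before cyano before fluoro before oxalato.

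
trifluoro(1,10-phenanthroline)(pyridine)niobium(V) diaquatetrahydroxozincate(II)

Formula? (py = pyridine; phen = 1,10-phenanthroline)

[NbF3(phen)(py)][Zn(H2O)2(OH)4]

Cation [Nb…]: ligand charges -3, Nb(V) ⇒ ion charge 2+.
Anion [Zn…]: ligand charges -4, Zn(II) ⇒ ion charge 2−.
One 2+ cation balances one 2− anion.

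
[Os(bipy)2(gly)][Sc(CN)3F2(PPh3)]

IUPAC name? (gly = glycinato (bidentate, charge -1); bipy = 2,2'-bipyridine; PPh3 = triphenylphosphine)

Both ions are complex: the cation is named first with the plain metal name, the anion second with the -ate form; each ion's ligands are alphabetised independently.
Scandium is always +3 in its complexes; the anion's ligand charges sum to -5, so the complex anion is 2−.
A 1:1 salt means the cation carries the equal and opposite charge, 2+.
Cation: ligand charges sum to -1; for the ion to be 2+, Os = +3.

bis(2,2'-bipyridine)(glycinato)osmium(III) tricyanodifluoro(triphenylphosphine)scandate(III)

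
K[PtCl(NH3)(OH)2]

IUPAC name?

potassium amminechlorodihydroxoplatinate(II)

The 1 potassium counter-ion carries a total charge of +1, so each complex ion is 1−.
Ligand charges: 1×ammine (neutral), 1×chloro (-1 each), 2×hydroxo (-1 each); total -3. So Pt + (-3) = 1−, giving Pt = +2.
Ligands are named alphabetically: ammine before chloro before hydroxo.
The complex ion is anionic, so platinum takes the -ate form platinate(II).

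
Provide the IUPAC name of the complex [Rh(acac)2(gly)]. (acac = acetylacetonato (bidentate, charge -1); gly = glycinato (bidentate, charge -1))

bis(acetylacetonato)(glycinato)rhodium(III)

There is no counter-ion, so the complex is neutral overall.
Ligand charges: 2×acetylacetonato (-1 each), 1×glycinato (-1 each); total -3. So Rh + (-3) = 0, giving Rh = +3.
Ligands are named alphabetically: acetylacetonato before glycinato.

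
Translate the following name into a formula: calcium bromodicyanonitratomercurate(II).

Ligands: 1 nitrato (NO3, -1), 2 cyano (CN, -1), 1 bromo (Br, -1). Ligand charge sum = -4.
With Hg in oxidation state +2, the complex ion is [Hg...]^2−.
Charge balance with calcium (+2) requires 1 complex ion per 1 calcium.

Ca[HgBr(CN)2(NO3)]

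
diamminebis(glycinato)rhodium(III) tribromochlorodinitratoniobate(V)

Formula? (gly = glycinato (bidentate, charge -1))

[Rh(gly)2(NH3)2][NbBr3Cl(NO3)2]

Cation [Rh…]: ligand charges -2, Rh(III) ⇒ ion charge 1+.
Anion [Nb…]: ligand charges -6, Nb(V) ⇒ ion charge 1−.
One 1+ cation balances one 1− anion.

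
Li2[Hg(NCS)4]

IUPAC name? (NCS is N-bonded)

lithium tetraisothiocyanatomercurate(II)

The 2 lithium counter-ions carry a total charge of +2, so each complex ion is 2−.
Ligand charges: 4×isothiocyanato (-1 each); total -4. So Hg + (-4) = 2−, giving Hg = +2.
The complex ion is anionic, so mercury takes the -ate form mercurate(II).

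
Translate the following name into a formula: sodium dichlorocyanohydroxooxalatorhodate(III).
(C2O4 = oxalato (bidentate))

Na3[Rh(C2O4)Cl2(CN)(OH)]

Ligands: 1 cyano (CN, -1), 2 chloro (Cl, -1), 1 oxalato (C2O4, -2), 1 hydroxo (OH, -1). Ligand charge sum = -6.
With Rh in oxidation state +3, the complex ion is [Rh...]^3−.
Charge balance with sodium (+1) requires 1 complex ion per 3 sodium.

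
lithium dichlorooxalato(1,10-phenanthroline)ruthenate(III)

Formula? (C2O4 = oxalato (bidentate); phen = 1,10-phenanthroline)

Ligands: 1 oxalato (C2O4, -2), 1 1,10-phenanthroline (phen, neutral), 2 chloro (Cl, -1). Ligand charge sum = -4.
Charge balance with lithium (+1) requires 1 complex ion per 1 lithium.

Li[Ru(C2O4)Cl2(phen)]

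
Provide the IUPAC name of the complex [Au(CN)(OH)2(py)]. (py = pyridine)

There is no counter-ion, so the complex is neutral overall.
Ligand charges: 1×cyano (-1 each), 2×hydroxo (-1 each), 1×pyridine (neutral); total -3. So Au + (-3) = 0, giving Au = +3.
Ligands are named alphabetically: cyano before hydroxo before pyridine.

cyanodihydroxo(pyridine)gold(III)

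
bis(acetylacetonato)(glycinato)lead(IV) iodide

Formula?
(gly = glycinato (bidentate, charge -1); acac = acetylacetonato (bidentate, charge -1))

Ligands: 1 glycinato (gly, -1), 2 acetylacetonato (acac, -1). Ligand charge sum = -3.
With Pb in oxidation state +4, the complex ion is [Pb...]^1+.
Charge balance with iodide (-1) requires 1 complex ion per 1 iodide.

[Pb(acac)2(gly)]I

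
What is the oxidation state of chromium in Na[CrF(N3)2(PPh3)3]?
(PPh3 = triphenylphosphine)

1 sodium outside the brackets (+1 each) → the complex ion is 1−.
Ligand charges: 2×N3 = -2; 3×PPh3 neutral; 1×F = -1; sum -3.
Cr + (-3) = 1− ⇒ Cr is +2.

+2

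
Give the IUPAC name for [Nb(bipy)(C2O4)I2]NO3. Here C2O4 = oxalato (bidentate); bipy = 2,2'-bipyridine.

The 1 nitrate counter-ion carries a total charge of -1, so each complex ion is 1+.
Ligand charges: 1×oxalato (-2 each), 2×iodo (-1 each), 1×2,2'-bipyridine (neutral); total -4. So Nb + (-4) = 1+, giving Nb = +5.
Ligands are named alphabetically: bipyridine before iodo before oxalato.

(2,2'-bipyridine)diiodooxalatoniobium(V) nitrate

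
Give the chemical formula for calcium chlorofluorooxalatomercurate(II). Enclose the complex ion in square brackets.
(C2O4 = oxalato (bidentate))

Ligands: 1 chloro (Cl, -1), 1 fluoro (F, -1), 1 oxalato (C2O4, -2). Ligand charge sum = -4.
With Hg in oxidation state +2, the complex ion is [Hg...]^2−.
Charge balance with calcium (+2) requires 1 complex ion per 1 calcium.

Ca[Hg(C2O4)ClF]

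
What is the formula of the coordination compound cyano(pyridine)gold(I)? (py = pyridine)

Ligands: 1 pyridine (py, neutral), 1 cyano (CN, -1). Ligand charge sum = -1.
With Au in oxidation state +1, the complex ion is [Au...].

[Au(CN)(py)]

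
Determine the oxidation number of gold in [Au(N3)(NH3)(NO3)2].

No counter-ion: the bracketed complex is neutral.
Ligand charges: 1×NH3 neutral; 2×NO3 = -2; 1×N3 = -1; sum -3.
Au + (-3) = 0 ⇒ Au is +3.

+3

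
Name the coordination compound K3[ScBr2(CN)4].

The 3 potassium counter-ions carry a total charge of +3, so each complex ion is 3−.
Ligand charges: 2×bromo (-1 each), 4×cyano (-1 each); total -6. So Sc + (-6) = 3−, giving Sc = +3.
The complex ion is anionic, so scandium takes the -ate form scandate(III).

potassium dibromotetracyanoscandate(III)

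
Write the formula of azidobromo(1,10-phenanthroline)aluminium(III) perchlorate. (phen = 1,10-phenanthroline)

Ligands: 1 bromo (Br, -1), 1 1,10-phenanthroline (phen, neutral), 1 azido (N3, -1). Ligand charge sum = -2.
With Al in oxidation state +3, the complex ion is [Al...]^1+.
Charge balance with perchlorate (-1) requires 1 complex ion per 1 perchlorate.

[AlBr(N3)(phen)]ClO4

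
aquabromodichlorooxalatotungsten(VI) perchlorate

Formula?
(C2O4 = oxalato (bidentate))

Ligands: 1 bromo (Br, -1), 1 oxalato (C2O4, -2), 1 aqua (H2O, neutral), 2 chloro (Cl, -1). Ligand charge sum = -5.
With W in oxidation state +6, the complex ion is [W...]^1+.
Charge balance with perchlorate (-1) requires 1 complex ion per 1 perchlorate.

[WBr(C2O4)Cl2(H2O)]ClO4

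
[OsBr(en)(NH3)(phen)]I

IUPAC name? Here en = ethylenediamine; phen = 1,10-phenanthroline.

The 1 iodide counter-ion carries a total charge of -1, so each complex ion is 1+.
Ligand charges: 1×ethylenediamine (neutral), 1×ammine (neutral), 1×1,10-phenanthroline (neutral), 1×bromo (-1 each); total -1. So Os + (-1) = 1+, giving Os = +2.
Ligands are named alphabetically: ammine before bromo before ethylenediamine before phenanthroline.

amminebromo(ethylenediamine)(1,10-phenanthroline)osmium(II) iodide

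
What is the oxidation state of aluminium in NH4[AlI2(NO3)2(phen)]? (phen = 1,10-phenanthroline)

1 ammonium outside the brackets (+1 each) → the complex ion is 1−.
Ligand charges: 2×I = -2; 2×NO3 = -2; 1×phen neutral; sum -4.
Al + (-4) = 1− ⇒ Al is +3.

+3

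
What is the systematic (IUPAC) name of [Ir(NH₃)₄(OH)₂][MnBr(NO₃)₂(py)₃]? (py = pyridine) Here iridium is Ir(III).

tetraamminedihydroxoiridium(III) bromodinitratotris(pyridine)manganate(II)

Ir is given as +3; the cation's ligand charges sum to -2, so the complex cation is 1+.
A 1:1 salt means the anion carries the equal and opposite charge, 1−.
Anion: ligand charges sum to -3; for the ion to be 1−, Mn = +2.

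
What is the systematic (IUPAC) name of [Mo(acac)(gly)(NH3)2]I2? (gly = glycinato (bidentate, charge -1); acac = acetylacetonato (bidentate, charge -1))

(acetylacetonato)diammine(glycinato)molybdenum(IV) iodide

The 2 iodide counter-ions carry a total charge of -2, so each complex ion is 2+.
Ligand charges: 1×glycinato (-1 each), 2×ammine (neutral), 1×acetylacetonato (-1 each); total -2. So Mo + (-2) = 2+, giving Mo = +4.
Ligands are named alphabetically: acetylacetonato before ammine before glycinato.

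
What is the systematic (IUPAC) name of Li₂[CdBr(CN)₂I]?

lithium bromodicyanoiodocadmate(II)

The 2 lithium counter-ions carry a total charge of +2, so each complex ion is 2−.
Ligand charges: 2×cyano (-1 each), 1×iodo (-1 each), 1×bromo (-1 each); total -4. So Cd + (-4) = 2−, giving Cd = +2.
The complex ion is anionic, so cadmium takes the -ate form cadmate(II).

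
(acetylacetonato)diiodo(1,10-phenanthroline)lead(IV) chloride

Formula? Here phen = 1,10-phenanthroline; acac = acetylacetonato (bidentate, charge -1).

Ligands: 2 iodo (I, -1), 1 1,10-phenanthroline (phen, neutral), 1 acetylacetonato (acac, -1). Ligand charge sum = -3.
With Pb in oxidation state +4, the complex ion is [Pb...]^1+.
Charge balance with chloride (-1) requires 1 complex ion per 1 chloride.

[Pb(acac)I2(phen)]Cl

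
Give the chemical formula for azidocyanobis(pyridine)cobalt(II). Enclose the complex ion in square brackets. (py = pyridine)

Ligands: 1 azido (N3, -1), 2 pyridine (py, neutral), 1 cyano (CN, -1). Ligand charge sum = -2.
With Co in oxidation state +2, the complex ion is [Co...].

[Co(CN)(N3)(py)2]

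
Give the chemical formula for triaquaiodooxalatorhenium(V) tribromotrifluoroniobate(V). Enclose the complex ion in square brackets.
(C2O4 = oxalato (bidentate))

[Re(C2O4)(H2O)3I][NbBr3F3]2

Cation [Re…]: ligand charges -3, Re(V) ⇒ ion charge 2+.
Anion [Nb…]: ligand charges -6, Nb(V) ⇒ ion charge 1−.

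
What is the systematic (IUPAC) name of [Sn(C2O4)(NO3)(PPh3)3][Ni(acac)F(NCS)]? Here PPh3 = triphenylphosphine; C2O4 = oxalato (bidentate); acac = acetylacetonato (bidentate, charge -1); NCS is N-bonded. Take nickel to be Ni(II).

Both ions are complex: the cation is named first with the plain metal name, the anion second with the -ate form; each ion's ligands are alphabetised independently.
Ni is given as +2; the anion's ligand charges sum to -3, so the complex anion is 1−.
A 1:1 salt means the cation carries the equal and opposite charge, 1+.
Cation: ligand charges sum to -3; for the ion to be 1+, Sn = +4.

nitratooxalatotris(triphenylphosphine)tin(IV) (acetylacetonato)fluoroisothiocyanatonickelate(II)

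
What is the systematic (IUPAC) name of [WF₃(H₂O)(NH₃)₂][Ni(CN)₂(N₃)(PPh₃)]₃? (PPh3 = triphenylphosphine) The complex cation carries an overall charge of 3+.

The complex cation is given as 3+; its ligand charges sum to -3, so W = +6.
With 3 anions per cation, each anion must be 3/3 = 1−.
Anion: ligand charges sum to -3; for the ion to be 1−, Ni = +2.

diammineaquatrifluorotungsten(VI) azidodicyano(triphenylphosphine)nickelate(II)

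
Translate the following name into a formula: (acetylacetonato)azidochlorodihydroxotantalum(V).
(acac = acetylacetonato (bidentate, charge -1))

[Ta(acac)Cl(N3)(OH)2]

Ligands: 1 azido (N3, -1), 1 acetylacetonato (acac, -1), 2 hydroxo (OH, -1), 1 chloro (Cl, -1). Ligand charge sum = -5.
With Ta in oxidation state +5, the complex ion is [Ta...].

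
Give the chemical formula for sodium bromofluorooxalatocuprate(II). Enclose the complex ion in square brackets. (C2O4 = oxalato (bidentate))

Ligands: 1 bromo (Br, -1), 1 fluoro (F, -1), 1 oxalato (C2O4, -2). Ligand charge sum = -4.
With Cu in oxidation state +2, the complex ion is [Cu...]^2−.
Charge balance with sodium (+1) requires 1 complex ion per 2 sodium.

Na2[CuBr(C2O4)F]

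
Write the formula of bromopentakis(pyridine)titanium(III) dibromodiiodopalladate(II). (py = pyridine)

[TiBr(py)5][PdBr2I2]

Cation [Ti…]: ligand charges -1, Ti(III) ⇒ ion charge 2+.
Anion [Pd…]: ligand charges -4, Pd(II) ⇒ ion charge 2−.
One 2+ cation balances one 2− anion.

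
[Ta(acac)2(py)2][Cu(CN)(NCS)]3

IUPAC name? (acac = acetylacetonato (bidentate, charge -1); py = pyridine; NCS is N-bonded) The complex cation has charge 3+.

Both ions are complex: the cation is named first with the plain metal name, the anion second with the -ate form; each ion's ligands are alphabetised independently.
The complex cation is given as 3+; its ligand charges sum to -2, so Ta = +5.
With 3 anions per cation, each anion must be 3/3 = 1−.
Anion: ligand charges sum to -2; for the ion to be 1−, Cu = +1.

bis(acetylacetonato)bis(pyridine)tantalum(V) cyanoisothiocyanatocuprate(I)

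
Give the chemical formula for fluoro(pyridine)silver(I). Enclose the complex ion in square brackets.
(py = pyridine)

[AgF(py)]

Ligands: 1 pyridine (py, neutral), 1 fluoro (F, -1). Ligand charge sum = -1.
With Ag in oxidation state +1, the complex ion is [Ag...].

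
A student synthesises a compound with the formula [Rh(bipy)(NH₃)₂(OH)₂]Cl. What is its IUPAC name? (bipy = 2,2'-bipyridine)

The 1 chloride counter-ion carries a total charge of -1, so each complex ion is 1+.
Ligand charges: 2×hydroxo (-1 each), 2×ammine (neutral), 1×2,2'-bipyridine (neutral); total -2. So Rh + (-2) = 1+, giving Rh = +3.
Ligands are named alphabetically: ammine before bipyridine before hydroxo.

diammine(2,2'-bipyridine)dihydroxorhodium(III) chloride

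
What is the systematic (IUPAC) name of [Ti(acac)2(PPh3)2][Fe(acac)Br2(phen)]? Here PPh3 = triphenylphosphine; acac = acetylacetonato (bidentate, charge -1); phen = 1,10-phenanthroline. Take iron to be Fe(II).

Both ions are complex: the cation is named first with the plain metal name, the anion second with the -ate form; each ion's ligands are alphabetised independently.
Fe is given as +2; the anion's ligand charges sum to -3, so the complex anion is 1−.
A 1:1 salt means the cation carries the equal and opposite charge, 1+.
Cation: ligand charges sum to -2; for the ion to be 1+, Ti = +3.

bis(acetylacetonato)bis(triphenylphosphine)titanium(III) (acetylacetonato)dibromo(1,10-phenanthroline)ferrate(II)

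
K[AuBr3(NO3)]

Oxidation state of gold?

+3

1 potassium outside the brackets (+1 each) → the complex ion is 1−.
Ligand charges: 3×Br = -3; 1×NO3 = -1; sum -4.
Au + (-4) = 1− ⇒ Au is +3.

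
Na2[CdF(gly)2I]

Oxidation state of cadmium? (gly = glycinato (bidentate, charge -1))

+2

2 sodium outside the brackets (+1 each) → the complex ion is 2−.
Ligand charges: 1×I = -1; 2×gly = -2; 1×F = -1; sum -4.
Cd + (-4) = 2− ⇒ Cd is +2.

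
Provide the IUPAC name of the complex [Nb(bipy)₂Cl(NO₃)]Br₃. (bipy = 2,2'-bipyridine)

bis(2,2'-bipyridine)chloronitratoniobium(V) bromide

The 3 bromide counter-ions carry a total charge of -3, so each complex ion is 3+.
Ligand charges: 1×chloro (-1 each), 1×nitrato (-1 each), 2×2,2'-bipyridine (neutral); total -2. So Nb + (-2) = 3+, giving Nb = +5.
Ligands are named alphabetically: bipyridine before chloro before nitrato.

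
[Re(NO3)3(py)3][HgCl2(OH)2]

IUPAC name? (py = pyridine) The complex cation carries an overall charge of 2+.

trinitratotris(pyridine)rhenium(V) dichlorodihydroxomercurate(II)

Both ions are complex: the cation is named first with the plain metal name, the anion second with the -ate form; each ion's ligands are alphabetised independently.
The complex cation is given as 2+; its ligand charges sum to -3, so Re = +5.
A 1:1 salt means the anion carries the equal and opposite charge, 2−.
Anion: ligand charges sum to -4; for the ion to be 2−, Hg = +2.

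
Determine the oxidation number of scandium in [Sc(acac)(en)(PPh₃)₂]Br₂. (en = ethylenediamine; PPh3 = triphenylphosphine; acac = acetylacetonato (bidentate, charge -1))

2 bromide outside the brackets (-1 each) → the complex ion is 2+.
Ligand charges: 1×en neutral; 2×PPh3 neutral; 1×acac = -1; sum -1.
Sc + (-1) = 2+ ⇒ Sc is +3.

+3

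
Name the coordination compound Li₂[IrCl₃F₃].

The 2 lithium counter-ions carry a total charge of +2, so each complex ion is 2−.
Ligand charges: 3×chloro (-1 each), 3×fluoro (-1 each); total -6. So Ir + (-6) = 2−, giving Ir = +4.
Ligands are named alphabetically: chloro before fluoro.
The complex ion is anionic, so iridium takes the -ate form iridate(IV).

lithium trichlorotrifluoroiridate(IV)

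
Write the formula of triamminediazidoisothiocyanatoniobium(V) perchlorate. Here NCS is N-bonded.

Ligands: 1 isothiocyanato (NCS, -1), 3 ammine (NH3, neutral), 2 azido (N3, -1). Ligand charge sum = -3.
With Nb in oxidation state +5, the complex ion is [Nb...]^2+.
Charge balance with perchlorate (-1) requires 1 complex ion per 2 perchlorate.

[Nb(N3)2(NCS)(NH3)3](ClO4)2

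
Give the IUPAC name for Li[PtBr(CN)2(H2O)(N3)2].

lithium aquadiazidobromodicyanoplatinate(IV)

The 1 lithium counter-ion carries a total charge of +1, so each complex ion is 1−.
Ligand charges: 2×azido (-1 each), 1×bromo (-1 each), 1×aqua (neutral), 2×cyano (-1 each); total -5. So Pt + (-5) = 1−, giving Pt = +4.
Ligands are named alphabetically: aqua before azido before bromo before cyano.
The complex ion is anionic, so platinum takes the -ate form platinate(IV).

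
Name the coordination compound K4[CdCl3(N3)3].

The 4 potassium counter-ions carry a total charge of +4, so each complex ion is 4−.
Ligand charges: 3×azido (-1 each), 3×chloro (-1 each); total -6. So Cd + (-6) = 4−, giving Cd = +2.
Ligands are named alphabetically: azido before chloro.
The complex ion is anionic, so cadmium takes the -ate form cadmate(II).

potassium triazidotrichlorocadmate(II)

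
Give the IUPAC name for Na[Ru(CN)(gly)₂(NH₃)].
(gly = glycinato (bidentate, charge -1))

sodium amminecyanobis(glycinato)ruthenate(II)

The 1 sodium counter-ion carries a total charge of +1, so each complex ion is 1−.
Ligand charges: 2×glycinato (-1 each), 1×ammine (neutral), 1×cyano (-1 each); total -3. So Ru + (-3) = 1−, giving Ru = +2.
Ligands are named alphabetically: ammine before cyano before glycinato.
The complex ion is anionic, so ruthenium takes the -ate form ruthenate(II).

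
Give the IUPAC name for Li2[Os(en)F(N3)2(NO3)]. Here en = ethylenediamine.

The 2 lithium counter-ions carry a total charge of +2, so each complex ion is 2−.
Ligand charges: 1×nitrato (-1 each), 1×ethylenediamine (neutral), 2×azido (-1 each), 1×fluoro (-1 each); total -4. So Os + (-4) = 2−, giving Os = +2.
Ligands are named alphabetically: azido before ethylenediamine before fluoro before nitrato.
The complex ion is anionic, so osmium takes the -ate form osmate(II).

lithium diazido(ethylenediamine)fluoronitratoosmate(II)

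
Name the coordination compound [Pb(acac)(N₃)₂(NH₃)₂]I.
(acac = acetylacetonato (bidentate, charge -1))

(acetylacetonato)diamminediazidolead(IV) iodide

The 1 iodide counter-ion carries a total charge of -1, so each complex ion is 1+.
Ligand charges: 2×azido (-1 each), 1×acetylacetonato (-1 each), 2×ammine (neutral); total -3. So Pb + (-3) = 1+, giving Pb = +4.
Ligands are named alphabetically: acetylacetonato before ammine before azido.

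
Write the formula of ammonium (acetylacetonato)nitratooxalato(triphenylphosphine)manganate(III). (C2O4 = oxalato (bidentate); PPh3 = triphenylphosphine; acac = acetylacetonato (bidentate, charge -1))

NH4[Mn(acac)(C2O4)(NO3)(PPh3)]

Ligands: 1 oxalato (C2O4, -2), 1 nitrato (NO3, -1), 1 triphenylphosphine (PPh3, neutral), 1 acetylacetonato (acac, -1). Ligand charge sum = -4.
Charge balance with ammonium (+1) requires 1 complex ion per 1 ammonium.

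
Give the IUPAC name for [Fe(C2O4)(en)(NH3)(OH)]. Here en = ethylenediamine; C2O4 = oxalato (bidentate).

There is no counter-ion, so the complex is neutral overall.
Ligand charges: 1×hydroxo (-1 each), 1×ammine (neutral), 1×ethylenediamine (neutral), 1×oxalato (-2 each); total -3. So Fe + (-3) = 0, giving Fe = +3.
Ligands are named alphabetically: ammine before ethylenediamine before hydroxo before oxalato.

ammine(ethylenediamine)hydroxooxalatoiron(III)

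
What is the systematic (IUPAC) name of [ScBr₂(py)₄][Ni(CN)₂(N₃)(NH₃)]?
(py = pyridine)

dibromotetrakis(pyridine)scandium(III) ammineazidodicyanonickelate(II)

Both ions are complex: the cation is named first with the plain metal name, the anion second with the -ate form; each ion's ligands are alphabetised independently.
Scandium is always +3 in its complexes; the cation's ligand charges sum to -2, so the complex cation is 1+.
A 1:1 salt means the anion carries the equal and opposite charge, 1−.
Anion: ligand charges sum to -3; for the ion to be 1−, Ni = +2.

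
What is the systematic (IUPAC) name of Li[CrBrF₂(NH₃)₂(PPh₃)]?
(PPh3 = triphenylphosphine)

lithium diamminebromodifluoro(triphenylphosphine)chromate(II)

The 1 lithium counter-ion carries a total charge of +1, so each complex ion is 1−.
Ligand charges: 1×triphenylphosphine (neutral), 2×fluoro (-1 each), 2×ammine (neutral), 1×bromo (-1 each); total -3. So Cr + (-3) = 1−, giving Cr = +2.
Ligands are named alphabetically: ammine before bromo before fluoro before triphenylphosphine.
The complex ion is anionic, so chromium takes the -ate form chromate(II).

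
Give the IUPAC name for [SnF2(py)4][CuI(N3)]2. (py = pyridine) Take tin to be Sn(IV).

Both ions are complex: the cation is named first with the plain metal name, the anion second with the -ate form; each ion's ligands are alphabetised independently.
Sn is given as +4; the cation's ligand charges sum to -2, so the complex cation is 2+.
With 2 anions per cation, each anion must be 2/2 = 1−.
Anion: ligand charges sum to -2; for the ion to be 1−, Cu = +1.

difluorotetrakis(pyridine)tin(IV) azidoiodocuprate(I)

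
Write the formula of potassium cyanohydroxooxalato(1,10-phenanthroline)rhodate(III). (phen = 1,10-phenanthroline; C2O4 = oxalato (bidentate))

Ligands: 1 hydroxo (OH, -1), 1 1,10-phenanthroline (phen, neutral), 1 oxalato (C2O4, -2), 1 cyano (CN, -1). Ligand charge sum = -4.
Charge balance with potassium (+1) requires 1 complex ion per 1 potassium.

K[Rh(C2O4)(CN)(OH)(phen)]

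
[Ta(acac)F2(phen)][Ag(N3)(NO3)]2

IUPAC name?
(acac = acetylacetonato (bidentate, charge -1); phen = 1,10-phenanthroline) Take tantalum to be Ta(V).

Both ions are complex: the cation is named first with the plain metal name, the anion second with the -ate form; each ion's ligands are alphabetised independently.
Ta is given as +5; the cation's ligand charges sum to -3, so the complex cation is 2+.
With 2 anions per cation, each anion must be 2/2 = 1−.
Anion: ligand charges sum to -2; for the ion to be 1−, Ag = +1.

(acetylacetonato)difluoro(1,10-phenanthroline)tantalum(V) azidonitratoargentate(I)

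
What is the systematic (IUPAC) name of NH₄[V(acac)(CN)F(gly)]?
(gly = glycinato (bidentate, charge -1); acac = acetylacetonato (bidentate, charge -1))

The 1 ammonium counter-ion carries a total charge of +1, so each complex ion is 1−.
Ligand charges: 1×glycinato (-1 each), 1×cyano (-1 each), 1×fluoro (-1 each), 1×acetylacetonato (-1 each); total -4. So V + (-4) = 1−, giving V = +3.
Ligands are named alphabetically: acetylacetonato before cyano before fluoro before glycinato.
The complex ion is anionic, so vanadium takes the -ate form vanadate(III).

ammonium (acetylacetonato)cyanofluoro(glycinato)vanadate(III)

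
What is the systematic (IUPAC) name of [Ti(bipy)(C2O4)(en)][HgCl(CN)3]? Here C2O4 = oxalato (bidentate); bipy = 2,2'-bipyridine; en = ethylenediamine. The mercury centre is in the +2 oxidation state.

Hg is given as +2; the anion's ligand charges sum to -4, so the complex anion is 2−.
A 1:1 salt means the cation carries the equal and opposite charge, 2+.
Cation: ligand charges sum to -2; for the ion to be 2+, Ti = +4.

(2,2'-bipyridine)(ethylenediamine)oxalatotitanium(IV) chlorotricyanomercurate(II)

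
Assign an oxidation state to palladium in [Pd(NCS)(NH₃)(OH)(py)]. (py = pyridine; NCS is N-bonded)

No counter-ion: the bracketed complex is neutral.
Ligand charges: 1×py neutral; 1×NH3 neutral; 1×OH = -1; 1×NCS = -1; sum -2.
Pd + (-2) = 0 ⇒ Pd is +2.

+2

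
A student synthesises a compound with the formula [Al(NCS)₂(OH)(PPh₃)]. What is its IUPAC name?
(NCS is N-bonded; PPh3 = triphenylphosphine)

hydroxodiisothiocyanato(triphenylphosphine)aluminium(III)

There is no counter-ion, so the complex is neutral overall.
Ligand charges: 1×hydroxo (-1 each), 2×isothiocyanato (-1 each), 1×triphenylphosphine (neutral); total -3. So Al + (-3) = 0, giving Al = +3.
Ligands are named alphabetically: hydroxo before isothiocyanato before triphenylphosphine.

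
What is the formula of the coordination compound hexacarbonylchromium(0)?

Ligands: 6 carbonyl (CO, neutral). Ligand charge sum = 0.
With Cr in oxidation state 0, the complex ion is [Cr...].

[Cr(CO)6]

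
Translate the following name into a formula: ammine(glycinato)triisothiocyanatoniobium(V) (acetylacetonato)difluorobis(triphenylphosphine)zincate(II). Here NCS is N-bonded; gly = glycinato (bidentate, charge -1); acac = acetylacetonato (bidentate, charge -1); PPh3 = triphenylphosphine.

[Nb(gly)(NCS)3(NH3)][Zn(acac)F2(PPh3)2]

Cation [Nb…]: ligand charges -4, Nb(V) ⇒ ion charge 1+.
Anion [Zn…]: ligand charges -3, Zn(II) ⇒ ion charge 1−.
One 1+ cation balances one 1− anion.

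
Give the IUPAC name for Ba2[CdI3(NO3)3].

The 2 barium counter-ions carry a total charge of +4, so each complex ion is 4−.
Ligand charges: 3×nitrato (-1 each), 3×iodo (-1 each); total -6. So Cd + (-6) = 4−, giving Cd = +2.
Ligands are named alphabetically: iodo before nitrato.
The complex ion is anionic, so cadmium takes the -ate form cadmate(II).

barium triiodotrinitratocadmate(II)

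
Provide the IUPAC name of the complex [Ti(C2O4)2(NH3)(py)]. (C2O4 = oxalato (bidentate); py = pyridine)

amminedioxalato(pyridine)titanium(IV)

There is no counter-ion, so the complex is neutral overall.
Ligand charges: 2×oxalato (-2 each), 1×ammine (neutral), 1×pyridine (neutral); total -4. So Ti + (-4) = 0, giving Ti = +4.
Ligands are named alphabetically: ammine before oxalato before pyridine.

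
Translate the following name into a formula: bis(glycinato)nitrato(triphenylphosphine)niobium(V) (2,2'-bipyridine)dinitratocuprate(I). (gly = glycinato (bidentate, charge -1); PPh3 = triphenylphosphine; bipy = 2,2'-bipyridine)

Cation [Nb…]: ligand charges -3, Nb(V) ⇒ ion charge 2+.
Anion [Cu…]: ligand charges -2, Cu(I) ⇒ ion charge 1−.

[Nb(gly)2(NO3)(PPh3)][Cu(bipy)(NO3)2]2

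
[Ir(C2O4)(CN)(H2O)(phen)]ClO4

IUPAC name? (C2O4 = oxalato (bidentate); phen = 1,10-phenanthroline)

aquacyanooxalato(1,10-phenanthroline)iridium(IV) perchlorate

The 1 perchlorate counter-ion carries a total charge of -1, so each complex ion is 1+.
Ligand charges: 1×cyano (-1 each), 1×aqua (neutral), 1×oxalato (-2 each), 1×1,10-phenanthroline (neutral); total -3. So Ir + (-3) = 1+, giving Ir = +4.
Ligands are named alphabetically: aqua before cyano before oxalato before phenanthroline.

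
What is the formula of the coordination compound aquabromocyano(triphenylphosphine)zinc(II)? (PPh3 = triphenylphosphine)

[ZnBr(CN)(H2O)(PPh3)]

Ligands: 1 triphenylphosphine (PPh3, neutral), 1 cyano (CN, -1), 1 bromo (Br, -1), 1 aqua (H2O, neutral). Ligand charge sum = -2.
With Zn in oxidation state +2, the complex ion is [Zn...].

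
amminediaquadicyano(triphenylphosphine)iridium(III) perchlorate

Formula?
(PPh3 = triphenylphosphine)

Ligands: 1 triphenylphosphine (PPh3, neutral), 2 aqua (H2O, neutral), 1 ammine (NH3, neutral), 2 cyano (CN, -1). Ligand charge sum = -2.
With Ir in oxidation state +3, the complex ion is [Ir...]^1+.
Charge balance with perchlorate (-1) requires 1 complex ion per 1 perchlorate.

[Ir(CN)2(H2O)2(NH3)(PPh3)]ClO4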